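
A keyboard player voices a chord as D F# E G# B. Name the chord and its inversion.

The distinct note names are D, F#, E, G#, B. Stacked in thirds they read E–G#–B–D–F#, which is a dominant ninth chord on E.
The lowest note is D, the seventh of the chord, so this is third inversion.

E dominant ninth, third inversion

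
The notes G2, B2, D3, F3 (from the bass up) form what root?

G

The distinct letter names are G, B, D, F. Arranged as a stack of thirds they read G–B–D–F, so G is the root (a G dominant seventh chord).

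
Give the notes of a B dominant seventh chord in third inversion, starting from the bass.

B dominant seventh is B–D#–F#–A. Third inversion puts the seventh (A) in the bass, with the remaining tones above: A, B, D#, F#.

A, B, D#, F#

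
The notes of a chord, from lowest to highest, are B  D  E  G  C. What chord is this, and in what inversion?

C major ninth, third inversion

Reducing to letter names: B, D, E, G, C. These stack in thirds as C–E–G–B–D — a C major ninth chord.
B is the seventh of C major ninth; seventh in the bass means third inversion.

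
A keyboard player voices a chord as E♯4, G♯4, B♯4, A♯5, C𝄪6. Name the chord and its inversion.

A# dominant ninth, second inversion

The pitch classes E#, G#, B#, A#, C## arrange in thirds as A#–C##–E#–G#–B#: an A# dominant ninth chord.
The lowest note is E#, the fifth of the chord, so this is second inversion.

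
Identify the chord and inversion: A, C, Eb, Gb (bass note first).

The distinct note names are A, C, Eb, Gb. Stacked in thirds they read A–C–Eb–Gb, which is a diminished seventh chord on A.
A is the root of A diminished seventh; root in the bass means root position (figured bass 7).

A diminished seventh, root position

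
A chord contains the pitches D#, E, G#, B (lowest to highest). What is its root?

E

D#, E, G#, B are the tones of an E major seventh chord (E–G#–B–D#), making E the root.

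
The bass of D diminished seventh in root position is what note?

In root position the root is lowest. For D diminished seventh (D–F–Ab–Cb) that is D.

D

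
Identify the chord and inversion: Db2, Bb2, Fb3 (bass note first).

The distinct note names are Db, Bb, Fb. Stacked in thirds they read Bb–Db–Fb, which is a diminished triad on Bb.
The lowest note is Db, the third of the chord, so this is first inversion (figured bass 6).

Bb diminished, first inversion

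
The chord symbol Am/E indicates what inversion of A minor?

second inversion

Am/E means A minor with E in the bass. E is the fifth of A minor (A–C–E), so this is second inversion.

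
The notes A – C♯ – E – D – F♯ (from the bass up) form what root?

The distinct letter names are A, C#, E, D, F#. Arranged as a stack of thirds they read D–F#–A–C#–E, so D is the root (a D major ninth chord).

D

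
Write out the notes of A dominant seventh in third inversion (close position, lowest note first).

Spelling A dominant seventh: A–C#–E–G. In third inversion the seventh is bass, giving G, A, C#, E from the bottom.

G, A, C#, E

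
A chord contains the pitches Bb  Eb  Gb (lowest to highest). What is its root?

Eb

The distinct letter names are Bb, Eb, Gb. Arranged as a stack of thirds they read Eb–Gb–Bb, so Eb is the root (an Eb minor triad).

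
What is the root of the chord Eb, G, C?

The distinct letter names are Eb, G, C. Arranged as a stack of thirds they read C–Eb–G, so C is the root (a C minor triad).

C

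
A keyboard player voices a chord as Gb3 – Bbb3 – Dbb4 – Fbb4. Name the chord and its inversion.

Gb diminished seventh, root position

The distinct note names are Gb, Bbb, Dbb, Fbb. Stacked in thirds they read Gb–Bbb–Dbb–Fbb, which is a diminished seventh chord on Gb.
The lowest note is Gb, the root of the chord, so this is root position (figured bass 7).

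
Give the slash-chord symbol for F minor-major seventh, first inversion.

Fm(maj7)/Ab

First inversion of F minor-major seventh has the third (Ab) in the bass. As a slash chord: Fm(maj7)/Ab.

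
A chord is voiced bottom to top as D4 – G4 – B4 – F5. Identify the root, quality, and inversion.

G dominant seventh, second inversion

Reducing to letter names: D, G, B, F. These stack in thirds as G–B–D–F — a G dominant seventh chord.
The lowest note is D, the fifth of the chord, so this is second inversion (figured bass 4/3).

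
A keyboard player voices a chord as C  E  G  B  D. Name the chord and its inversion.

C major ninth, root position

Reducing to letter names: C, E, G, B, D. These stack in thirds as C–E–G–B–D — a C major ninth chord.
C is the root of C major ninth; root in the bass means root position.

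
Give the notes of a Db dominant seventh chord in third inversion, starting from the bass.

Spelling Db dominant seventh: Db–F–Ab–Cb. In third inversion the seventh is bass, giving Cb, Db, F, Ab from the bottom.

Cb, Db, F, Ab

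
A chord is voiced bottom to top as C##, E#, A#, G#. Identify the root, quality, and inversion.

The pitch classes C##, E#, A#, G# arrange in thirds as A#–C##–E#–G#: an A# dominant seventh chord.
C## is the third of A# dominant seventh; third in the bass means first inversion (figured bass 6/5).

A# dominant seventh, first inversion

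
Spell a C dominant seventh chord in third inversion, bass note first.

Bb, C, E, G

The chord tones are C–E–G–Bb. With the seventh (Bb) lowest for third inversion: Bb, C, E, G.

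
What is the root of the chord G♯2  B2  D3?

G#

The distinct letter names are G#, B, D. Arranged as a stack of thirds they read G#–B–D, so G# is the root (a G# diminished triad).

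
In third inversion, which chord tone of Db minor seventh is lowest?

Cb

Db minor seventh is Db–Fb–Ab–Cb. Third inversion places the seventh in the bass: Cb.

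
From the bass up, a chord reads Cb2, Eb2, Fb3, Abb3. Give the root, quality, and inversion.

Fb minor-major seventh, second inversion

The distinct note names are Cb, Eb, Fb, Abb. Stacked in thirds they read Fb–Abb–Cb–Eb, which is a minor-major seventh chord on Fb.
Cb is the fifth of Fb minor-major seventh; fifth in the bass means second inversion (figured bass 4/3).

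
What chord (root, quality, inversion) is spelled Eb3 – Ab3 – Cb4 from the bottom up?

The distinct note names are Eb, Ab, Cb. Stacked in thirds they read Ab–Cb–Eb, which is a minor triad on Ab.
The lowest note is Eb, the fifth of the chord, so this is second inversion (figured bass 6/4).

Ab minor, second inversion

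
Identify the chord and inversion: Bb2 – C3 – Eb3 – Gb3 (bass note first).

C half-diminished seventh, third inversion

The distinct note names are Bb, C, Eb, Gb. Stacked in thirds they read C–Eb–Gb–Bb, which is a half-diminished seventh chord on C.
The lowest note is Bb, the seventh of the chord, so this is third inversion (figured bass 4/2).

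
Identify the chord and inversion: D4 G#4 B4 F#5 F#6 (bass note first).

Reducing to letter names: D, G#, B, F#. These stack in thirds as G#–B–D–F# — a G# half-diminished seventh chord.
With the fifth (D) in the bass, the chord is in second inversion (figured bass 4/3).

G# half-diminished seventh, second inversion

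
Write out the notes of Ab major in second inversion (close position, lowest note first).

Eb, Ab, C

Spelling Ab major: Ab–C–Eb. In second inversion the fifth is bass, giving Eb, Ab, C from the bottom.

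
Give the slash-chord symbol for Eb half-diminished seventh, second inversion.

Second inversion of Eb half-diminished seventh has the fifth (Bbb) in the bass. As a slash chord: Ebø7/Bbb.

Ebø7/Bbb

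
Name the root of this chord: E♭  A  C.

The distinct letter names are Eb, A, C. Arranged as a stack of thirds they read A–C–Eb, so A is the root (an A diminished triad).

A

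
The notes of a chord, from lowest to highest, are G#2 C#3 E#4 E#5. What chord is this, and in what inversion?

C# major, second inversion

The distinct note names are G#, C#, E#. Stacked in thirds they read C#–E#–G#, which is a major triad on C#.
With the fifth (G#) in the bass, the chord is in second inversion (figured bass 6/4).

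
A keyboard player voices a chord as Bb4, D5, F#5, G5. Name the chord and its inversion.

G minor-major seventh, first inversion

Reducing to letter names: Bb, D, F#, G. These stack in thirds as G–Bb–D–F# — a G minor-major seventh chord.
With the third (Bb) in the bass, the chord is in first inversion (figured bass 6/5).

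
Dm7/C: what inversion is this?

third inversion

Dm7/C means D minor seventh with C in the bass. C is the seventh of D minor seventh (D–F–A–C), so this is third inversion.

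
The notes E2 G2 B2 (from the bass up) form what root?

Reordering E, G, B into stacked thirds gives E–G–B; the bottom of that stack, E, is the root.

E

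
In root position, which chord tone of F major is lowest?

In root position the root is lowest. For F major (F–A–C) that is F.

F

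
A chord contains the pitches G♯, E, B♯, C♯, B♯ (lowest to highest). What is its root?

C#

Reordering G#, E, B#, C# into stacked thirds gives C#–E–G#–B#; the bottom of that stack, C#, is the root.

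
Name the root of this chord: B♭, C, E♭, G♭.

Reordering Bb, C, Eb, Gb into stacked thirds gives C–Eb–Gb–Bb; the bottom of that stack, C, is the root.

C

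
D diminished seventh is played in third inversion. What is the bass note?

Cb

In third inversion the seventh is lowest. For D diminished seventh (D–F–Ab–Cb) that is Cb.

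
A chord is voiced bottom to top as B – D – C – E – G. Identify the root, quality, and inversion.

C major ninth, third inversion

Reducing to letter names: B, D, C, E, G. These stack in thirds as C–E–G–B–D — a C major ninth chord.
The lowest note is B, the seventh of the chord, so this is third inversion.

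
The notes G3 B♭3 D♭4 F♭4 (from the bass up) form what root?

Reordering G, Bb, Db, Fb into stacked thirds gives G–Bb–Db–Fb; the bottom of that stack, G, is the root.

G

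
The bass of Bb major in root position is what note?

Bb

Bb major is Bb–D–F. Root position places the root in the bass: Bb.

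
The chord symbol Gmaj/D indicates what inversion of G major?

second inversion

Gmaj/D means G major with D in the bass. D is the fifth of G major (G–B–D), so this is second inversion.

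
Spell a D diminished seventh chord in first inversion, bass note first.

Spelling D diminished seventh: D–F–Ab–Cb. In first inversion the third is bass, giving F, Ab, Cb, D from the bottom.

F, Ab, Cb, D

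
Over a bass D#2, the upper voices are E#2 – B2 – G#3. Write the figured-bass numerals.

4/2

The notes D#, E#, B, G# stack in thirds as E#–G#–B–D# — an E# half-diminished seventh chord. The bass D# is the seventh, so this is third inversion: figured 4/2.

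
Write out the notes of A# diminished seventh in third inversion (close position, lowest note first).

G, A#, C#, E

A# diminished seventh is A#–C#–E–G. Third inversion puts the seventh (G) in the bass, with the remaining tones above: G, A#, C#, E.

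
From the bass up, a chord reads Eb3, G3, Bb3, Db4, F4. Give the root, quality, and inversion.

Eb dominant ninth, root position

The distinct note names are Eb, G, Bb, Db, F. Stacked in thirds they read Eb–G–Bb–Db–F, which is a dominant ninth chord on Eb.
With the root (Eb) in the bass, the chord is in root position.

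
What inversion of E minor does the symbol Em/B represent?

second inversion

Em/B means E minor with B in the bass. B is the fifth of E minor (E–G–B), so this is second inversion.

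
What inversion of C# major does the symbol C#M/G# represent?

second inversion

C#M/G# means C# major with G# in the bass. G# is the fifth of C# major (C#–E#–G#), so this is second inversion.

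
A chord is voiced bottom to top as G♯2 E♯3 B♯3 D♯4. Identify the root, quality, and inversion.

E# minor seventh, first inversion

The pitch classes G#, E#, B#, D# arrange in thirds as E#–G#–B#–D#: an E# minor seventh chord.
G# is the third of E# minor seventh; third in the bass means first inversion (figured bass 6/5).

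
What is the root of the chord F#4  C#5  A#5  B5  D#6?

F#, C#, A#, B, D# are the tones of a B major ninth chord (B–D#–F#–A#–C#), making B the root.

B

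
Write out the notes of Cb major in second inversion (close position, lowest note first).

Gb, Cb, Eb

Spelling Cb major: Cb–Eb–Gb. In second inversion the fifth is bass, giving Gb, Cb, Eb from the bottom.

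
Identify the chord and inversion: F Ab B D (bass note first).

B diminished seventh, second inversion

The pitch classes F, Ab, B, D arrange in thirds as B–D–F–Ab: a B diminished seventh chord.
With the fifth (F) in the bass, the chord is in second inversion (figured bass 4/3).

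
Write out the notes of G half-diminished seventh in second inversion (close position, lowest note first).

Spelling G half-diminished seventh: G–Bb–Db–F. In second inversion the fifth is bass, giving Db, F, G, Bb from the bottom.

Db, F, G, Bb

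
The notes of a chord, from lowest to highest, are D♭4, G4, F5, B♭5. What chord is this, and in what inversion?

The distinct note names are Db, G, F, Bb. Stacked in thirds they read G–Bb–Db–F, which is a half-diminished seventh chord on G.
The lowest note is Db, the fifth of the chord, so this is second inversion (figured bass 4/3).

G half-diminished seventh, second inversion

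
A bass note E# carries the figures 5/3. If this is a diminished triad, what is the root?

The figures 5/3 mean the root of the chord is in the bass. If E# is the root of a diminished triad, the root is E# (chord tones E#–G#–B).

E#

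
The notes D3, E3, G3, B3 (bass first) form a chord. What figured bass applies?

The notes D, E, G, B stack in thirds as E–G–B–D — an E minor seventh chord. The bass D is the seventh, so this is third inversion: figured 4/2.

4/2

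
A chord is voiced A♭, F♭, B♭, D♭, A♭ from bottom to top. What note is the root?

Ab, Fb, Bb, Db are the tones of a Bb half-diminished seventh chord (Bb–Db–Fb–Ab), making Bb the root.

Bb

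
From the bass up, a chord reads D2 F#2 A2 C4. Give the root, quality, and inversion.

The pitch classes D, F#, A, C arrange in thirds as D–F#–A–C: a D dominant seventh chord.
D is the root of D dominant seventh; root in the bass means root position (figured bass 7).

D dominant seventh, root position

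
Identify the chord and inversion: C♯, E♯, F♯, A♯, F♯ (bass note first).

The distinct note names are C#, E#, F#, A#. Stacked in thirds they read F#–A#–C#–E#, which is a major seventh chord on F#.
With the fifth (C#) in the bass, the chord is in second inversion (figured bass 4/3).

F# major seventh, second inversion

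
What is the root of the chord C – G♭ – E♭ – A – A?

C, Gb, Eb, A are the tones of an A diminished seventh chord (A–C–Eb–Gb), making A the root.

A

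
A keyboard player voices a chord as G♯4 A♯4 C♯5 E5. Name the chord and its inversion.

A# half-diminished seventh, third inversion

The distinct note names are G#, A#, C#, E. Stacked in thirds they read A#–C#–E–G#, which is a half-diminished seventh chord on A#.
With the seventh (G#) in the bass, the chord is in third inversion (figured bass 4/2).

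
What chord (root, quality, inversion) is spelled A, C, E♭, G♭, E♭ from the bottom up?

A diminished seventh, root position

Reducing to letter names: A, C, Eb, Gb. These stack in thirds as A–C–Eb–Gb — an A diminished seventh chord.
A is the root of A diminished seventh; root in the bass means root position (figured bass 7).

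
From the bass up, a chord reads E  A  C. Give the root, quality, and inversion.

Reducing to letter names: E, A, C. These stack in thirds as A–C–E — an A minor triad.
The lowest note is E, the fifth of the chord, so this is second inversion (figured bass 6/4).

A minor, second inversion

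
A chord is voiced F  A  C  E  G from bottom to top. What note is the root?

F

The distinct letter names are F, A, C, E, G. Arranged as a stack of thirds they read F–A–C–E–G, so F is the root (an F major ninth chord).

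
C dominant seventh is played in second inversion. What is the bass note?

G

C dominant seventh is C–E–G–Bb. Second inversion places the fifth in the bass: G.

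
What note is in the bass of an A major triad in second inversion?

E

A major is A–C#–E. Second inversion places the fifth in the bass: E.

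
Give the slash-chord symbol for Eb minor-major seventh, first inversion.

Ebm(maj7)/Gb

First inversion of Eb minor-major seventh has the third (Gb) in the bass. As a slash chord: Ebm(maj7)/Gb.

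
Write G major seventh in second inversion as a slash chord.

Gmaj7/D

Second inversion of G major seventh has the fifth (D) in the bass. As a slash chord: Gmaj7/D.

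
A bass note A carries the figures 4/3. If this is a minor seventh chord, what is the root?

D

The figures 4/3 mean the fifth of the chord is in the bass. If A is the fifth of a minor seventh chord, the root is D (chord tones D–F–A–C).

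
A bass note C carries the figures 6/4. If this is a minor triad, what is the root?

F

The figures 6/4 mean the fifth of the chord is in the bass. If C is the fifth of a minor triad, the root is F (chord tones F–Ab–C).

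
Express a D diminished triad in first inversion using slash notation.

Ddim/F

First inversion of D diminished has the third (F) in the bass. As a slash chord: Ddim/F.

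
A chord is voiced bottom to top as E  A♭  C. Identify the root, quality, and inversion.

Ab augmented, second inversion

Reducing to letter names: E, Ab, C. These stack in thirds as Ab–C–E — an Ab augmented triad.
The lowest note is E, the fifth of the chord, so this is second inversion (figured bass 6/4).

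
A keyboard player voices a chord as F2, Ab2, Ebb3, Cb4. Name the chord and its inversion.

F diminished seventh, root position

Reducing to letter names: F, Ab, Ebb, Cb. These stack in thirds as F–Ab–Cb–Ebb — an F diminished seventh chord.
With the root (F) in the bass, the chord is in root position (figured bass 7).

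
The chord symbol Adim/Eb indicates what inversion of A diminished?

second inversion

Adim/Eb means A diminished with Eb in the bass. Eb is the fifth of A diminished (A–C–Eb), so this is second inversion.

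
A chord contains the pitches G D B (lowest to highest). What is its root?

G, D, B are the tones of a G major triad (G–B–D), making G the root.

G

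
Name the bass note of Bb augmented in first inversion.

Bb augmented is Bb–D–F#. First inversion places the third in the bass: D.

D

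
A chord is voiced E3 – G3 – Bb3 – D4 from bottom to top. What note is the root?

E, G, Bb, D are the tones of an E half-diminished seventh chord (E–G–Bb–D), making E the root.

E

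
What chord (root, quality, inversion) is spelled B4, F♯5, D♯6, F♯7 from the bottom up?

The distinct note names are B, F#, D#. Stacked in thirds they read B–D#–F#, which is a major triad on B.
With the root (B) in the bass, the chord is in root position (figured bass 5/3).

B major, root position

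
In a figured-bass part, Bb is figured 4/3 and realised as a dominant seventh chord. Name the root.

The figures 4/3 mean the fifth of the chord is in the bass. If Bb is the fifth of a dominant seventh chord, the root is Eb (chord tones Eb–G–Bb–Db).

Eb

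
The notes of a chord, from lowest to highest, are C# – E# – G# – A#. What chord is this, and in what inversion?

The pitch classes C#, E#, G#, A# arrange in thirds as A#–C#–E#–G#: an A# minor seventh chord.
C# is the third of A# minor seventh; third in the bass means first inversion (figured bass 6/5).

A# minor seventh, first inversion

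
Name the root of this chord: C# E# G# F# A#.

C#, E#, G#, F#, A# are the tones of an F# major ninth chord (F#–A#–C#–E#–G#), making F# the root.

F#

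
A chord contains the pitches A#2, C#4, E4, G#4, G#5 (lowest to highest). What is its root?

Reordering A#, C#, E, G# into stacked thirds gives A#–C#–E–G#; the bottom of that stack, A#, is the root.

A#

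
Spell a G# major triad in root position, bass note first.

G#, B#, D#

G# major is G#–B#–D#. Root position puts the root (G#) in the bass, with the remaining tones above: G#, B#, D#.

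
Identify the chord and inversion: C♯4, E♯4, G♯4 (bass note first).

Reducing to letter names: C#, E#, G#. These stack in thirds as C#–E#–G# — a C# major triad.
With the root (C#) in the bass, the chord is in root position (figured bass 5/3).

C# major, root position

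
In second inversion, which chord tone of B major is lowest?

In second inversion the fifth is lowest. For B major (B–D#–F#) that is F#.

F#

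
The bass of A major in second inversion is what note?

E

The fifth of A major (A–C#–E) is E; that is the bass in second inversion.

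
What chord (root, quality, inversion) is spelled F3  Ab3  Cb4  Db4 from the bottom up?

Db dominant seventh, first inversion

The distinct note names are F, Ab, Cb, Db. Stacked in thirds they read Db–F–Ab–Cb, which is a dominant seventh chord on Db.
F is the third of Db dominant seventh; third in the bass means first inversion (figured bass 6/5).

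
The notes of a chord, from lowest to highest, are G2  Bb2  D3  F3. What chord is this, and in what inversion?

The distinct note names are G, Bb, D, F. Stacked in thirds they read G–Bb–D–F, which is a minor seventh chord on G.
G is the root of G minor seventh; root in the bass means root position (figured bass 7).

G minor seventh, root position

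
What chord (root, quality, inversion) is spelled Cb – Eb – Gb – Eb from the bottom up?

The distinct note names are Cb, Eb, Gb. Stacked in thirds they read Cb–Eb–Gb, which is a major triad on Cb.
With the root (Cb) in the bass, the chord is in root position (figured bass 5/3).

Cb major, root position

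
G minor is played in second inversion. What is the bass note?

D

G minor is G–Bb–D. Second inversion places the fifth in the bass: D.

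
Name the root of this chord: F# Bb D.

Reordering F#, Bb, D into stacked thirds gives Bb–D–F#; the bottom of that stack, Bb, is the root.

Bb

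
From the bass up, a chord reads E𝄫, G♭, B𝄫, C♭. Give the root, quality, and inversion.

The distinct note names are Ebb, Gb, Bbb, Cb. Stacked in thirds they read Cb–Ebb–Gb–Bbb, which is a minor seventh chord on Cb.
With the third (Ebb) in the bass, the chord is in first inversion (figured bass 6/5).

Cb minor seventh, first inversion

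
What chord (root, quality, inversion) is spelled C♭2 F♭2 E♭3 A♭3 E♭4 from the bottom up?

The distinct note names are Cb, Fb, Eb, Ab. Stacked in thirds they read Fb–Ab–Cb–Eb, which is a major seventh chord on Fb.
The lowest note is Cb, the fifth of the chord, so this is second inversion (figured bass 4/3).

Fb major seventh, second inversion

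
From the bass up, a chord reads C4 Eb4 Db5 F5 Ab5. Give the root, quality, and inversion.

Db major ninth, third inversion

The pitch classes C, Eb, Db, F, Ab arrange in thirds as Db–F–Ab–C–Eb: a Db major ninth chord.
With the seventh (C) in the bass, the chord is in third inversion.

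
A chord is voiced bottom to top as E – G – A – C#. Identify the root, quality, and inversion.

A dominant seventh, second inversion

The pitch classes E, G, A, C# arrange in thirds as A–C#–E–G: an A dominant seventh chord.
E is the fifth of A dominant seventh; fifth in the bass means second inversion (figured bass 4/3).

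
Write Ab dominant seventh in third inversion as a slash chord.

Ab7/Gb

Third inversion of Ab dominant seventh has the seventh (Gb) in the bass. As a slash chord: Ab7/Gb.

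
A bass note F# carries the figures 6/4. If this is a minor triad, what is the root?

The figures 6/4 mean the fifth of the chord is in the bass. If F# is the fifth of a minor triad, the root is B (chord tones B–D–F#).

B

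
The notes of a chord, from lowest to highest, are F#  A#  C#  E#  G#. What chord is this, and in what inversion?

Reducing to letter names: F#, A#, C#, E#, G#. These stack in thirds as F#–A#–C#–E#–G# — an F# major ninth chord.
The lowest note is F#, the root of the chord, so this is root position.

F# major ninth, root position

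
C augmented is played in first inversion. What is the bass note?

In first inversion the third is lowest. For C augmented (C–E–G#) that is E.

E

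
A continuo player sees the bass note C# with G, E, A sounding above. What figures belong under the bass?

The notes C#, G, E, A stack in thirds as A–C#–E–G — an A dominant seventh chord. The bass C# is the third, so this is first inversion: figured 6/5.

6/5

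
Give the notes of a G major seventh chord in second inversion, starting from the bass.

G major seventh is G–B–D–F#. Second inversion puts the fifth (D) in the bass, with the remaining tones above: D, F#, G, B.

D, F#, G, B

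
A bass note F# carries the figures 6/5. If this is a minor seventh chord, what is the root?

D#

The figures 6/5 mean the third of the chord is in the bass. If F# is the third of a minor seventh chord, the root is D# (chord tones D#–F#–A#–C#).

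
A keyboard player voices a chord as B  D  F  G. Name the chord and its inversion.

G dominant seventh, first inversion

The pitch classes B, D, F, G arrange in thirds as G–B–D–F: a G dominant seventh chord.
With the third (B) in the bass, the chord is in first inversion (figured bass 6/5).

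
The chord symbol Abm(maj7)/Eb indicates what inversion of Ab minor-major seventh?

second inversion

Abm(maj7)/Eb means Ab minor-major seventh with Eb in the bass. Eb is the fifth of Ab minor-major seventh (Ab–Cb–Eb–G), so this is second inversion.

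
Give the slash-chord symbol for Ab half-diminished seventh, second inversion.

Abø7/Ebb

Second inversion of Ab half-diminished seventh has the fifth (Ebb) in the bass. As a slash chord: Abø7/Ebb.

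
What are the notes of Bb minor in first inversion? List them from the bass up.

Db, F, Bb

Spelling Bb minor: Bb–Db–F. In first inversion the third is bass, giving Db, F, Bb from the bottom.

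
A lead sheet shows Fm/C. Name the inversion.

Fm/C means F minor with C in the bass. C is the fifth of F minor (F–Ab–C), so this is second inversion.

second inversion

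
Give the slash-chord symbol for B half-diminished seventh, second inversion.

Second inversion of B half-diminished seventh has the fifth (F) in the bass. As a slash chord: Bø7/F.

Bø7/F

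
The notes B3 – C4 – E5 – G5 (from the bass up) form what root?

C

The distinct letter names are B, C, E, G. Arranged as a stack of thirds they read C–E–G–B, so C is the root (a C major seventh chord).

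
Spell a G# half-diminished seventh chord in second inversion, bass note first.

Spelling G# half-diminished seventh: G#–B–D–F#. In second inversion the fifth is bass, giving D, F#, G#, B from the bottom.

D, F#, G#, B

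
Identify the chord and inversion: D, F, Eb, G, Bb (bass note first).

Eb major ninth, third inversion

Reducing to letter names: D, F, Eb, G, Bb. These stack in thirds as Eb–G–Bb–D–F — an Eb major ninth chord.
The lowest note is D, the seventh of the chord, so this is third inversion.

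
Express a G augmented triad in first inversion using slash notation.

First inversion of G augmented has the third (B) in the bass. As a slash chord: Gaug/B.

Gaug/B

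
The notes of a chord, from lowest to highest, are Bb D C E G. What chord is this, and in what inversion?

C dominant ninth, third inversion

Reducing to letter names: Bb, D, C, E, G. These stack in thirds as C–E–G–Bb–D — a C dominant ninth chord.
With the seventh (Bb) in the bass, the chord is in third inversion.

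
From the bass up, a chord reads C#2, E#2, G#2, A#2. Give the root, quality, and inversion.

The pitch classes C#, E#, G#, A# arrange in thirds as A#–C#–E#–G#: an A# minor seventh chord.
C# is the third of A# minor seventh; third in the bass means first inversion (figured bass 6/5).

A# minor seventh, first inversion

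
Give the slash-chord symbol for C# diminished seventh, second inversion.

C#dim7/G

Second inversion of C# diminished seventh has the fifth (G) in the bass. As a slash chord: C#dim7/G.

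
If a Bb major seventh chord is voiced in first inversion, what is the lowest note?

Bb major seventh is Bb–D–F–A. First inversion places the third in the bass: D.

D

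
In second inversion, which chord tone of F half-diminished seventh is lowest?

In second inversion the fifth is lowest. For F half-diminished seventh (F–Ab–Cb–Eb) that is Cb.

Cb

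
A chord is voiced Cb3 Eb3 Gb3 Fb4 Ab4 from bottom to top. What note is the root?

Cb, Eb, Gb, Fb, Ab are the tones of an Fb major ninth chord (Fb–Ab–Cb–Eb–Gb), making Fb the root.

Fb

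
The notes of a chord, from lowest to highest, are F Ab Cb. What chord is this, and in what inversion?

F diminished, root position

The pitch classes F, Ab, Cb arrange in thirds as F–Ab–Cb: an F diminished triad.
With the root (F) in the bass, the chord is in root position (figured bass 5/3).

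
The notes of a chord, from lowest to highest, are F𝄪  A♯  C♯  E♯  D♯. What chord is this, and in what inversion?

D# dominant ninth, first inversion

The pitch classes F##, A#, C#, E#, D# arrange in thirds as D#–F##–A#–C#–E#: a D# dominant ninth chord.
With the third (F##) in the bass, the chord is in first inversion.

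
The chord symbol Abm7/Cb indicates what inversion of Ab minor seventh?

first inversion

Abm7/Cb means Ab minor seventh with Cb in the bass. Cb is the third of Ab minor seventh (Ab–Cb–Eb–Gb), so this is first inversion.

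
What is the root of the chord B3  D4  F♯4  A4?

B

Reordering B, D, F#, A into stacked thirds gives B–D–F#–A; the bottom of that stack, B, is the root.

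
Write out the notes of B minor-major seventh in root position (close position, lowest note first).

B, D, F#, A#

The chord tones are B–D–F#–A#. With the root (B) lowest for root position: B, D, F#, A#.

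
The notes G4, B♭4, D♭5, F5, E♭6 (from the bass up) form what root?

Eb

G, Bb, Db, F, Eb are the tones of an Eb dominant ninth chord (Eb–G–Bb–Db–F), making Eb the root.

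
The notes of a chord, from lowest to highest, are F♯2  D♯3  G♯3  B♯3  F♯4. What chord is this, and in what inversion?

G# dominant seventh, third inversion

The distinct note names are F#, D#, G#, B#. Stacked in thirds they read G#–B#–D#–F#, which is a dominant seventh chord on G#.
The lowest note is F#, the seventh of the chord, so this is third inversion (figured bass 4/2).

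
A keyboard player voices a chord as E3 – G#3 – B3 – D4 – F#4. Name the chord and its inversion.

E dominant ninth, root position

The pitch classes E, G#, B, D, F# arrange in thirds as E–G#–B–D–F#: an E dominant ninth chord.
The lowest note is E, the root of the chord, so this is root position.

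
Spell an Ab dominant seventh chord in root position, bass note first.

Ab, C, Eb, Gb

Spelling Ab dominant seventh: Ab–C–Eb–Gb. In root position the root is bass, giving Ab, C, Eb, Gb from the bottom.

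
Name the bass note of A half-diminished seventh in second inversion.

A half-diminished seventh is A–C–Eb–G. Second inversion places the fifth in the bass: Eb.

Eb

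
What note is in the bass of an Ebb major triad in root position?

Ebb major is Ebb–Gb–Bbb. Root position places the root in the bass: Ebb.

Ebb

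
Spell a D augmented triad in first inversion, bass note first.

Spelling D augmented: D–F#–A#. In first inversion the third is bass, giving F#, A#, D from the bottom.

F#, A#, D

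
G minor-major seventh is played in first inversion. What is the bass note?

Bb

G minor-major seventh is G–Bb–D–F#. First inversion places the third in the bass: Bb.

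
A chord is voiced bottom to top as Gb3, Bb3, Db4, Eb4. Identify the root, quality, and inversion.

Eb minor seventh, first inversion

The distinct note names are Gb, Bb, Db, Eb. Stacked in thirds they read Eb–Gb–Bb–Db, which is a minor seventh chord on Eb.
Gb is the third of Eb minor seventh; third in the bass means first inversion (figured bass 6/5).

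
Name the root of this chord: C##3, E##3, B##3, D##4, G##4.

C##

Reordering C##, E##, B##, D##, G## into stacked thirds gives C##–E##–G##–B##–D##; the bottom of that stack, C##, is the root.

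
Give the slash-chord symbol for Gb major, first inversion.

First inversion of Gb major has the third (Bb) in the bass. As a slash chord: GbM/Bb.

GbM/Bb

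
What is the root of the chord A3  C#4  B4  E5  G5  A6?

A

The distinct letter names are A, C#, B, E, G. Arranged as a stack of thirds they read A–C#–E–G–B, so A is the root (an A dominant ninth chord).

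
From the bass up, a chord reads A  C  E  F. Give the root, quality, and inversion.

The pitch classes A, C, E, F arrange in thirds as F–A–C–E: an F major seventh chord.
With the third (A) in the bass, the chord is in first inversion (figured bass 6/5).

F major seventh, first inversion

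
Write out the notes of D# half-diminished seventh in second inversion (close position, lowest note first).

The chord tones are D#–F#–A–C#. With the fifth (A) lowest for second inversion: A, C#, D#, F#.

A, C#, D#, F#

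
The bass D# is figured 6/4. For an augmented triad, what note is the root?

G

The figures 6/4 mean the fifth of the chord is in the bass. If D# is the fifth of an augmented triad, the root is G (chord tones G–B–D#).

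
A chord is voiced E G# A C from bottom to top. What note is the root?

A

The distinct letter names are E, G#, A, C. Arranged as a stack of thirds they read A–C–E–G#, so A is the root (an A minor-major seventh chord).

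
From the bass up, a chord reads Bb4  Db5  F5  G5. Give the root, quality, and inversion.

G half-diminished seventh, first inversion

The pitch classes Bb, Db, F, G arrange in thirds as G–Bb–Db–F: a G half-diminished seventh chord.
With the third (Bb) in the bass, the chord is in first inversion (figured bass 6/5).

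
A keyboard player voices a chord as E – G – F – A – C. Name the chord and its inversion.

The pitch classes E, G, F, A, C arrange in thirds as F–A–C–E–G: an F major ninth chord.
E is the seventh of F major ninth; seventh in the bass means third inversion.

F major ninth, third inversion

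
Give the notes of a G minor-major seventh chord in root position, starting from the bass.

The chord tones are G–Bb–D–F#. With the root (G) lowest for root position: G, Bb, D, F#.

G, Bb, D, F#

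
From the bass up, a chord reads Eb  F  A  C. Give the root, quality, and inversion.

F dominant seventh, third inversion

The pitch classes Eb, F, A, C arrange in thirds as F–A–C–Eb: an F dominant seventh chord.
The lowest note is Eb, the seventh of the chord, so this is third inversion (figured bass 4/2).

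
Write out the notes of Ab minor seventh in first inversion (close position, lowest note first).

Cb, Eb, Gb, Ab

Ab minor seventh is Ab–Cb–Eb–Gb. First inversion puts the third (Cb) in the bass, with the remaining tones above: Cb, Eb, Gb, Ab.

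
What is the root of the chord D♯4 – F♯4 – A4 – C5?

D#

The distinct letter names are D#, F#, A, C. Arranged as a stack of thirds they read D#–F#–A–C, so D# is the root (a D# diminished seventh chord).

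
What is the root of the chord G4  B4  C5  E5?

G, B, C, E are the tones of a C major seventh chord (C–E–G–B), making C the root.

C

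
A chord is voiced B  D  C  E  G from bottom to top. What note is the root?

C

Reordering B, D, C, E, G into stacked thirds gives C–E–G–B–D; the bottom of that stack, C, is the root.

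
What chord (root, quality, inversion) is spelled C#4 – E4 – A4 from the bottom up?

A major, first inversion

Reducing to letter names: C#, E, A. These stack in thirds as A–C#–E — an A major triad.
C# is the third of A major; third in the bass means first inversion (figured bass 6).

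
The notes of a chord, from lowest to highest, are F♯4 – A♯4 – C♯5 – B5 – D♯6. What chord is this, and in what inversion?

B major ninth, second inversion

The pitch classes F#, A#, C#, B, D# arrange in thirds as B–D#–F#–A#–C#: a B major ninth chord.
With the fifth (F#) in the bass, the chord is in second inversion.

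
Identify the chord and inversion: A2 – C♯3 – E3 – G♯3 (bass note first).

A major seventh, root position

The pitch classes A, C#, E, G# arrange in thirds as A–C#–E–G#: an A major seventh chord.
With the root (A) in the bass, the chord is in root position (figured bass 7).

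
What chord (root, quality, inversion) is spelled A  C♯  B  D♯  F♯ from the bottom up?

B dominant ninth, third inversion

The distinct note names are A, C#, B, D#, F#. Stacked in thirds they read B–D#–F#–A–C#, which is a dominant ninth chord on B.
The lowest note is A, the seventh of the chord, so this is third inversion.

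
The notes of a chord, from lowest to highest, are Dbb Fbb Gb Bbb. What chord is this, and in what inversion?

The pitch classes Dbb, Fbb, Gb, Bbb arrange in thirds as Gb–Bbb–Dbb–Fbb: a Gb diminished seventh chord.
The lowest note is Dbb, the fifth of the chord, so this is second inversion (figured bass 4/3).

Gb diminished seventh, second inversion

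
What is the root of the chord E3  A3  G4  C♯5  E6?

Reordering E, A, G, C# into stacked thirds gives A–C#–E–G; the bottom of that stack, A, is the root.

A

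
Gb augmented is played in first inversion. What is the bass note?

Bb

Gb augmented is Gb–Bb–D. First inversion places the third in the bass: Bb.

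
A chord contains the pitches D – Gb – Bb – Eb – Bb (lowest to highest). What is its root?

Reordering D, Gb, Bb, Eb into stacked thirds gives Eb–Gb–Bb–D; the bottom of that stack, Eb, is the root.

Eb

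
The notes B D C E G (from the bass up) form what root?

The distinct letter names are B, D, C, E, G. Arranged as a stack of thirds they read C–E–G–B–D, so C is the root (a C major ninth chord).

C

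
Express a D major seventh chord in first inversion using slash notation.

First inversion of D major seventh has the third (F#) in the bass. As a slash chord: Dmaj7/F#.

Dmaj7/F#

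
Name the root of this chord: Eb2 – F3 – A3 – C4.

F

Eb, F, A, C are the tones of an F dominant seventh chord (F–A–C–Eb), making F the root.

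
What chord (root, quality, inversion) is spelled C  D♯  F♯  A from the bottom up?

The pitch classes C, D#, F#, A arrange in thirds as D#–F#–A–C: a D# diminished seventh chord.
The lowest note is C, the seventh of the chord, so this is third inversion (figured bass 4/2).

D# diminished seventh, third inversion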